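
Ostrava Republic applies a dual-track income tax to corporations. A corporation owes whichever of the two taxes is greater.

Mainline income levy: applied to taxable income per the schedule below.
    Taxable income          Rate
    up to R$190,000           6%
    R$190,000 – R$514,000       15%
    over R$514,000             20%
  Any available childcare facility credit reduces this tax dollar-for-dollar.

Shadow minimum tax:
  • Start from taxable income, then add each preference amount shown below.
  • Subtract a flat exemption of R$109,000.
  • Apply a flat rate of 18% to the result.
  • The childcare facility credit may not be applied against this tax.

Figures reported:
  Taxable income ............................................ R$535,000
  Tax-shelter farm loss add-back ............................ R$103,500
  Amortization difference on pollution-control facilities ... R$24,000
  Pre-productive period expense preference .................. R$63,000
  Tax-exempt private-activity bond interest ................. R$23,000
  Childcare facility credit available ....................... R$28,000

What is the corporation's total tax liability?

Mainline income levy:
  R$190,000 × 6% = R$11,400
  R$324,000 × 15% = R$48,600
  R$21,000 × 20% = R$4,200
  → R$64,200
  Less childcare facility credit R$28,000 → R$36,200

Shadow minimum tax:
  Adjusted income: R$535,000 + R$103,500 + R$24,000 + R$63,000 + R$23,000 = R$748,500
  Less exemption R$109,000 → base R$639,500
  R$639,500 × 18% = R$115,110

R$115,110 > R$36,200, so the shadow minimum tax is the binding amount.

R$115,110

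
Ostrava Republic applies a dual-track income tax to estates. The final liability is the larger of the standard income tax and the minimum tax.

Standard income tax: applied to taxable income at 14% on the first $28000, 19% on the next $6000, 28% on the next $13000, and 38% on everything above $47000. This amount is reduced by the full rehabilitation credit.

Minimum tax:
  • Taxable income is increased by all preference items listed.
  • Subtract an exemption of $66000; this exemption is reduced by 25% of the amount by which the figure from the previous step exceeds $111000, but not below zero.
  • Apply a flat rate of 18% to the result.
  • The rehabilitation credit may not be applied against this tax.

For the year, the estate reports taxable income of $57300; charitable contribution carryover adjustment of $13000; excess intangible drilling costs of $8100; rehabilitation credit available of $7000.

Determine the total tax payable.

Standard income tax:
  $28000 × 14% = $3920
  $6000 × 19% = $1140
  $13000 × 28% = $3640
  $10300 × 38% = $3914
  → $12614
  Less rehabilitation credit $7000 → $5614

Minimum tax:
  Adjusted income: $57300 + $13000 + $8100 = $78400
  Exemption: $78400 ≤ $111000, so full $66000 applies
  Base: $78400 − $66000 = $12400
  $12400 × 18% = $2232

$5614 > $2232, so the standard income tax governs.

$5614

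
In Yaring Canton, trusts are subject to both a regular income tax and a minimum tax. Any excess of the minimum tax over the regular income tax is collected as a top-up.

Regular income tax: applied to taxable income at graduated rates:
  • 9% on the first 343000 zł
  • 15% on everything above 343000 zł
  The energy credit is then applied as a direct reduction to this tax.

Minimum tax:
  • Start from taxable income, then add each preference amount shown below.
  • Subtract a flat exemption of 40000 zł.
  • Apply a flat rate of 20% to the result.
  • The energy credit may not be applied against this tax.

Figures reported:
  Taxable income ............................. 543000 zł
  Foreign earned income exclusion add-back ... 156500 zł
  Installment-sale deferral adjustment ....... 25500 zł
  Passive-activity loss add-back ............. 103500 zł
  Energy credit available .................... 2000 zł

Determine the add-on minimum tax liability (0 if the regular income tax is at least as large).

98830 zł

Regular income tax:
  343000 zł × 9% = 30870 zł
  200000 zł × 15% = 30000 zł
  → 60870 zł
  Less energy credit 2000 zł → 58870 zł

Minimum tax:
  Adjusted income: 543000 zł + 156500 zł + 25500 zł + 103500 zł = 828500 zł
  Less exemption 40000 zł → base 788500 zł
  788500 zł × 20% = 157700 zł

Excess of minimum tax over regular income tax: 157700 zł − 58870 zł = 98830 zł.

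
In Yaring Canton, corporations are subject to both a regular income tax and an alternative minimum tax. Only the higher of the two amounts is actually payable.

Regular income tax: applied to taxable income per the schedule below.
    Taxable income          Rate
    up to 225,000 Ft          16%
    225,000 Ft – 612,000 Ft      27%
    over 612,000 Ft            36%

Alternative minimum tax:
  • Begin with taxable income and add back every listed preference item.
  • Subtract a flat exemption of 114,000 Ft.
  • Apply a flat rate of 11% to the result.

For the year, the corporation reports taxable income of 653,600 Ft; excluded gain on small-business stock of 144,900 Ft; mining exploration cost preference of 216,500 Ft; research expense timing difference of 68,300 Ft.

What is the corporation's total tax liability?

Alternative minimum tax:
  Adjusted income: 653,600 Ft + 144,900 Ft + 216,500 Ft + 68,300 Ft = 1,083,300 Ft
  Less exemption 114,000 Ft → base 969,300 Ft
  969,300 Ft × 11% = 106,623 Ft

Regular income tax:
  225,000 Ft × 16% = 36,000 Ft
  387,000 Ft × 27% = 104,490 Ft
  41,600 Ft × 36% = 14,976 Ft
  → 155,466 Ft

155,466 Ft > 106,623 Ft, so the regular income tax governs.

155,466 Ft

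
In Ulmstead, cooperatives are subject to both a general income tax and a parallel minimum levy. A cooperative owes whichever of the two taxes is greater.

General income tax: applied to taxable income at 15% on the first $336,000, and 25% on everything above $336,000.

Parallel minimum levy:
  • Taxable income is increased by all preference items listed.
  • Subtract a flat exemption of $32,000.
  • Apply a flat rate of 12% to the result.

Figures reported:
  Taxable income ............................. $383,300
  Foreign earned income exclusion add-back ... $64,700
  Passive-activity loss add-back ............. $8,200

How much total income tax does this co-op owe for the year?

$62,225

Parallel minimum levy:
  Adjusted income: $383,300 + $64,700 + $8,200 = $456,200
  Less exemption $32,000 → base $424,200
  $424,200 × 12% = $50,904

General income tax:
  $336,000 × 15% = $50,400
  $47,300 × 25% = $11,825
  → $62,225

$62,225 > $50,904, so the general income tax governs.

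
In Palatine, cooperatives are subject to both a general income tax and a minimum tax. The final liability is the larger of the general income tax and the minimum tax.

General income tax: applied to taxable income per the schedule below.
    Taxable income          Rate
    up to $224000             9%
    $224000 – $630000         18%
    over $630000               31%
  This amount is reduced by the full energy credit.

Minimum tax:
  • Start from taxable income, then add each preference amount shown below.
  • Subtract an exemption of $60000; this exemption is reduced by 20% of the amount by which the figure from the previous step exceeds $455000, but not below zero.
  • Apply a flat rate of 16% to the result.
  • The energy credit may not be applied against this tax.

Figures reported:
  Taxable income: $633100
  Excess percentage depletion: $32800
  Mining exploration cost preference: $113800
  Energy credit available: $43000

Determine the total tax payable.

$124752

General income tax:
  $224000 × 9% = $20160
  $406000 × 18% = $73080
  $3100 × 31% = $961
  → $94201
  Less energy credit $43000 → $51201

Minimum tax:
  Adjusted income: $633100 + $32800 + $113800 = $779700
  Exemption: 20% × ($779700 − $455000) = $64940 ≥ $60000, so the exemption is fully phased out
  Base: $779700 − $0 = $779700
  $779700 × 16% = $124752

$124752 > $51201, so the minimum tax is the binding amount.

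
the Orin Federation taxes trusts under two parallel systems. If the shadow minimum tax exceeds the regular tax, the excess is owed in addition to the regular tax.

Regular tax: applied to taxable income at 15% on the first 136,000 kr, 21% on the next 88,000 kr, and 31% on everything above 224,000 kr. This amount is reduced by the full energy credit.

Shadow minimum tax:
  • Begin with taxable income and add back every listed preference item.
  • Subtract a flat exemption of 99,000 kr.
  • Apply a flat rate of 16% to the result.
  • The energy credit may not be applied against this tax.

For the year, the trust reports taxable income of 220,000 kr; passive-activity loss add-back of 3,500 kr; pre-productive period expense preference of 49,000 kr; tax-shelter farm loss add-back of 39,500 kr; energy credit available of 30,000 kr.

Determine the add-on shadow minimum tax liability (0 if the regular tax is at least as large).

26,040 kr

Regular tax:
  136,000 kr × 15% = 20,400 kr
  84,000 kr × 21% = 17,640 kr
  → 38,040 kr
  Less energy credit 30,000 kr → 8,040 kr

Shadow minimum tax:
  Adjusted income: 220,000 kr + 3,500 kr + 49,000 kr + 39,500 kr = 312,000 kr
  Less exemption 99,000 kr → base 213,000 kr
  213,000 kr × 16% = 34,080 kr

Excess of shadow minimum tax over regular tax: 34,080 kr − 8,040 kr = 26,040 kr.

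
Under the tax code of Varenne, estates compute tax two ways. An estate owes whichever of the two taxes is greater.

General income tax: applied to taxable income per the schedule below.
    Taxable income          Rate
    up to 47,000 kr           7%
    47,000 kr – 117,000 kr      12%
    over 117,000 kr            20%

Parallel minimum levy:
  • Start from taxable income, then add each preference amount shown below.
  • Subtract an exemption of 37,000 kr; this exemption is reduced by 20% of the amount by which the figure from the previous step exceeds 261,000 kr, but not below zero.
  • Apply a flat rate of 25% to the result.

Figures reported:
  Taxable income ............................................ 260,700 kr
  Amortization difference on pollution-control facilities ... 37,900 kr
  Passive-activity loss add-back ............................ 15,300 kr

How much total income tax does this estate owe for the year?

General income tax:
  47,000 kr × 7% = 3,290 kr
  70,000 kr × 12% = 8,400 kr
  143,700 kr × 20% = 28,740 kr
  → 40,430 kr

Parallel minimum levy:
  Adjusted income: 260,700 kr + 37,900 kr + 15,300 kr = 313,900 kr
  Exemption: 37,000 kr − 20% × (313,900 kr − 261,000 kr) = 37,000 kr − 10,580 kr = 26,420 kr
  Base: 313,900 kr − 26,420 kr = 287,480 kr
  287,480 kr × 25% = 71,870 kr

71,870 kr > 40,430 kr, so the parallel minimum levy is the binding amount.

71,870 kr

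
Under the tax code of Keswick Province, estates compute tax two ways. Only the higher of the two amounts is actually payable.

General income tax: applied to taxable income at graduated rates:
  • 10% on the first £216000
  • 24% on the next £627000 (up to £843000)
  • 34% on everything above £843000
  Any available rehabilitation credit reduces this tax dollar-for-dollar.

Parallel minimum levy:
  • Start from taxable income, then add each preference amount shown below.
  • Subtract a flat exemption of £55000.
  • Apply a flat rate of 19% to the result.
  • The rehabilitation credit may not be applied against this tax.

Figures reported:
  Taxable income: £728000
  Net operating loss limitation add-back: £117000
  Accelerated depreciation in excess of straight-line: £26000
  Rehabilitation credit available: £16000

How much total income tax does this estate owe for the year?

Parallel minimum levy:
  Adjusted income: £728000 + £117000 + £26000 = £871000
  Less exemption £55000 → base £816000
  £816000 × 19% = £155040

General income tax:
  £216000 × 10% = £21600
  £512000 × 24% = £122880
  → £144480
  Less rehabilitation credit £16000 → £128480

£155040 > £128480, so the parallel minimum levy is the binding amount.

£155040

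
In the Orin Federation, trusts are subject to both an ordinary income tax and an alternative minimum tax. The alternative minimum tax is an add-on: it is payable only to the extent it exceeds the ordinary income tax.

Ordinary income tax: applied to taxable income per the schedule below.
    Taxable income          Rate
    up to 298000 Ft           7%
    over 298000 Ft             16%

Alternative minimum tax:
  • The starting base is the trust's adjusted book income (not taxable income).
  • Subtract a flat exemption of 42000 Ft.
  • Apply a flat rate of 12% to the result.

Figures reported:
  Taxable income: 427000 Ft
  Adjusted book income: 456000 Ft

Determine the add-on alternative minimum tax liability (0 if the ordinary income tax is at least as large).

Ordinary income tax:
  298000 Ft × 7% = 20860 Ft
  129000 Ft × 16% = 20640 Ft
  → 41500 Ft

Alternative minimum tax:
  Base (adjusted book income): 456000 Ft
  Less exemption 42000 Ft → base 414000 Ft
  414000 Ft × 12% = 49680 Ft

Excess of alternative minimum tax over ordinary income tax: 49680 Ft − 41500 Ft = 8180 Ft.

8180 Ft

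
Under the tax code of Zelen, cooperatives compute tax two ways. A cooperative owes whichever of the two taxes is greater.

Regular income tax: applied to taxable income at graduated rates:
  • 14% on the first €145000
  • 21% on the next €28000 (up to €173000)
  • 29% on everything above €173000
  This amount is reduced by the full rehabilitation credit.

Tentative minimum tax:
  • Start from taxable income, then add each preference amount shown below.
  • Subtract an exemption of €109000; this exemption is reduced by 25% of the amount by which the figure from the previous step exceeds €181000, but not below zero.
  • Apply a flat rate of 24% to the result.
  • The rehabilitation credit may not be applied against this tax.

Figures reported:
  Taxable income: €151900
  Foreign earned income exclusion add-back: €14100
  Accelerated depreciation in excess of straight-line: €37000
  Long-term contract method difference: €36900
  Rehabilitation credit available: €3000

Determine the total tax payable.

€34950

Tentative minimum tax:
  Adjusted income: €151900 + €14100 + €37000 + €36900 = €239900
  Exemption: €109000 − 25% × (€239900 − €181000) = €109000 − €14725 = €94275
  Base: €239900 − €94275 = €145625
  €145625 × 24% = €34950

Regular income tax:
  €145000 × 14% = €20300
  €6900 × 21% = €1449
  → €21749
  Less rehabilitation credit €3000 → €18749

€34950 > €18749, so the tentative minimum tax is the binding amount.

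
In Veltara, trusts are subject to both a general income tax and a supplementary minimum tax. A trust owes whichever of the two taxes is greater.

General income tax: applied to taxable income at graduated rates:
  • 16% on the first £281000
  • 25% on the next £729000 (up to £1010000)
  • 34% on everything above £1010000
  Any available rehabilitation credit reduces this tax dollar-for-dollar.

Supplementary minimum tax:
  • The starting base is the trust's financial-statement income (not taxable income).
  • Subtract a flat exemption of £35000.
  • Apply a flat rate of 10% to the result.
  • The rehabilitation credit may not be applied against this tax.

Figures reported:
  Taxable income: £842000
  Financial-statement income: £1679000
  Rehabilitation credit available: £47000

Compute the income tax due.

Supplementary minimum tax:
  Base (financial-statement income): £1679000
  Less exemption £35000 → base £1644000
  £1644000 × 10% = £164400

General income tax:
  £281000 × 16% = £44960
  £561000 × 25% = £140250
  → £185210
  Less rehabilitation credit £47000 → £138210

£164400 > £138210, so the supplementary minimum tax is the binding amount.

£164400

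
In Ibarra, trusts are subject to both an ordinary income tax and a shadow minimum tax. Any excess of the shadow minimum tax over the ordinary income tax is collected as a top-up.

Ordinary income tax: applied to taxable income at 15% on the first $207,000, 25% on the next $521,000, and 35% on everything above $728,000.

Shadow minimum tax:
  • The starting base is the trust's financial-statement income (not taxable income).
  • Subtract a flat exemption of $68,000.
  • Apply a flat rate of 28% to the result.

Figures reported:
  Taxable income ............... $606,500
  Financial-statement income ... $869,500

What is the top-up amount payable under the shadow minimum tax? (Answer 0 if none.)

Ordinary income tax:
  $207,000 × 15% = $31,050
  $399,500 × 25% = $99,875
  → $130,925

Shadow minimum tax:
  Base (financial-statement income): $869,500
  Less exemption $68,000 → base $801,500
  $801,500 × 28% = $224,420

Excess of shadow minimum tax over ordinary income tax: $224,420 − $130,925 = $93,495.

$93,495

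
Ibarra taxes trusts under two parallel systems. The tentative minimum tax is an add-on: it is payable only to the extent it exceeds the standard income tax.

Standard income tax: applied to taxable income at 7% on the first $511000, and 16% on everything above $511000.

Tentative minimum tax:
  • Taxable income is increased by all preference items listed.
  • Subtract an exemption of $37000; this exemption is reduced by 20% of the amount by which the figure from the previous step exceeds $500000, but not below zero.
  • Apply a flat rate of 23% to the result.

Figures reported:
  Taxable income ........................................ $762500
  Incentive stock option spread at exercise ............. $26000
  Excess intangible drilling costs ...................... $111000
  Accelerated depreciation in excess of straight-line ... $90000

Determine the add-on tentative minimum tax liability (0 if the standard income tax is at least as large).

$151575

Standard income tax:
  $511000 × 7% = $35770
  $251500 × 16% = $40240
  → $76010

Tentative minimum tax:
  Adjusted income: $762500 + $26000 + $111000 + $90000 = $989500
  Exemption: 20% × ($989500 − $500000) = $97900 ≥ $37000, so the exemption is fully phased out
  Base: $989500 − $0 = $989500
  $989500 × 23% = $227585

Excess of tentative minimum tax over standard income tax: $227585 − $76010 = $151575.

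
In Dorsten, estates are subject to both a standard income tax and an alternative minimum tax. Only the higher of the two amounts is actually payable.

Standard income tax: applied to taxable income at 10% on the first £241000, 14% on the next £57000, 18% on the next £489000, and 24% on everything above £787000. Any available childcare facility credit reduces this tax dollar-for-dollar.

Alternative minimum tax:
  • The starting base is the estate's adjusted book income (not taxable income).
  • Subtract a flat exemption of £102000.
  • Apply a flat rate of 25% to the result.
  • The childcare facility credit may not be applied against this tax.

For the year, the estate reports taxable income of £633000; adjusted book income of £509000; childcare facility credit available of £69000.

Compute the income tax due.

£101750

Standard income tax:
  £241000 × 10% = £24100
  £57000 × 14% = £7980
  £335000 × 18% = £60300
  → £92380
  Less childcare facility credit £69000 → £23380

Alternative minimum tax:
  Base (adjusted book income): £509000
  Less exemption £102000 → base £407000
  £407000 × 25% = £101750

£101750 > £23380, so the alternative minimum tax is the binding amount.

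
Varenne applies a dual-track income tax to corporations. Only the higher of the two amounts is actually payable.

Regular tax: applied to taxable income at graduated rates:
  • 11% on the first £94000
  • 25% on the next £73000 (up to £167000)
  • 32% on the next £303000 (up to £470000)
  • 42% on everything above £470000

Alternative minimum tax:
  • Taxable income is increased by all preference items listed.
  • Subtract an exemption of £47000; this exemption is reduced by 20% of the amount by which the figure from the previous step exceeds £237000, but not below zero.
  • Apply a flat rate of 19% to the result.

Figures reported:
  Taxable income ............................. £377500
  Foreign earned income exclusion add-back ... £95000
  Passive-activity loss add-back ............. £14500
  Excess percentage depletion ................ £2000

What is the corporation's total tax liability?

Alternative minimum tax:
  Adjusted income: £377500 + £95000 + £14500 + £2000 = £489000
  Exemption: 20% × (£489000 − £237000) = £50400 ≥ £47000, so the exemption is fully phased out
  Base: £489000 − £0 = £489000
  £489000 × 19% = £92910

Regular tax:
  £94000 × 11% = £10340
  £73000 × 25% = £18250
  £210500 × 32% = £67360
  → £95950

£95950 > £92910, so the regular tax governs.

£95950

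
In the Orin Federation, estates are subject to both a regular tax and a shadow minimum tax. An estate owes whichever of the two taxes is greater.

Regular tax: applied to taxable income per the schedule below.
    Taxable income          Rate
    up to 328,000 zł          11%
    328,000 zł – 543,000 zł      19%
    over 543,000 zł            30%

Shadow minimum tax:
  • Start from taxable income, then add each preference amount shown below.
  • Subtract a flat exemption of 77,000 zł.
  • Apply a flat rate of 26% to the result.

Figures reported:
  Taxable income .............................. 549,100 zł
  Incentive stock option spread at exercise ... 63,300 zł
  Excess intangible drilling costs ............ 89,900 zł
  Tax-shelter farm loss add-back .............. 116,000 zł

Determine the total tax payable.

Shadow minimum tax:
  Adjusted income: 549,100 zł + 63,300 zł + 89,900 zł + 116,000 zł = 818,300 zł
  Less exemption 77,000 zł → base 741,300 zł
  741,300 zł × 26% = 192,738 zł

Regular tax:
  328,000 zł × 11% = 36,080 zł
  215,000 zł × 19% = 40,850 zł
  6,100 zł × 30% = 1,830 zł
  → 78,760 zł

192,738 zł > 78,760 zł, so the shadow minimum tax is the binding amount.

192,738 zł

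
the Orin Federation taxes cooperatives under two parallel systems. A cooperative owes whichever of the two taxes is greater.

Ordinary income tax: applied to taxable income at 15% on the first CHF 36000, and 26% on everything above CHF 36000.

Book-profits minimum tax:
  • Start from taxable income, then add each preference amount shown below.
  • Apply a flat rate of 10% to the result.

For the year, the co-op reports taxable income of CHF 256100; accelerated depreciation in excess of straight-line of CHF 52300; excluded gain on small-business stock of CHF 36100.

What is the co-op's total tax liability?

CHF 62626

Book-profits minimum tax:
  Adjusted income: CHF 256100 + CHF 52300 + CHF 36100 = CHF 344500
  CHF 344500 × 10% = CHF 34450

Ordinary income tax:
  CHF 36000 × 15% = CHF 5400
  CHF 220100 × 26% = CHF 57226
  → CHF 62626

CHF 62626 > CHF 34450, so the ordinary income tax governs.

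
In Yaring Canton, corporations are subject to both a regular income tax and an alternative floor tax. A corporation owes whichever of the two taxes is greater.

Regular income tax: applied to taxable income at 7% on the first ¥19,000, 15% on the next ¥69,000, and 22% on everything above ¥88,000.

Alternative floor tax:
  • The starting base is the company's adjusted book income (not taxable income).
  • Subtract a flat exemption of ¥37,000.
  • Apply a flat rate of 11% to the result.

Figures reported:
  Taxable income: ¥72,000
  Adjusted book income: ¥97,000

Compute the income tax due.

¥9,280

Regular income tax:
  ¥19,000 × 7% = ¥1,330
  ¥53,000 × 15% = ¥7,950
  → ¥9,280

Alternative floor tax:
  Base (adjusted book income): ¥97,000
  Less exemption ¥37,000 → base ¥60,000
  ¥60,000 × 11% = ¥6,600

¥9,280 > ¥6,600, so the regular income tax governs.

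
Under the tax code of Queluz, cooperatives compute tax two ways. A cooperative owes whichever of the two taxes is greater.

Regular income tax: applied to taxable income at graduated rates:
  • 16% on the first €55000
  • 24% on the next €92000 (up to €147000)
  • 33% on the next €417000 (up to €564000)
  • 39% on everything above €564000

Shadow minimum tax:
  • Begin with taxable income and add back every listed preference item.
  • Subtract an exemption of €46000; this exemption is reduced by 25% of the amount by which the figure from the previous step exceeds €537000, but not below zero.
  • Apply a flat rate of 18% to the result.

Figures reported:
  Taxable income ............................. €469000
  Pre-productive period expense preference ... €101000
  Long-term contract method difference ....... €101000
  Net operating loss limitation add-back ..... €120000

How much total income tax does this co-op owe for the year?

€142380

Regular income tax:
  €55000 × 16% = €8800
  €92000 × 24% = €22080
  €322000 × 33% = €106260
  → €137140

Shadow minimum tax:
  Adjusted income: €469000 + €101000 + €101000 + €120000 = €791000
  Exemption: 25% × (€791000 − €537000) = €63500 ≥ €46000, so the exemption is fully phased out
  Base: €791000 − €0 = €791000
  €791000 × 18% = €142380

€142380 > €137140, so the shadow minimum tax is the binding amount.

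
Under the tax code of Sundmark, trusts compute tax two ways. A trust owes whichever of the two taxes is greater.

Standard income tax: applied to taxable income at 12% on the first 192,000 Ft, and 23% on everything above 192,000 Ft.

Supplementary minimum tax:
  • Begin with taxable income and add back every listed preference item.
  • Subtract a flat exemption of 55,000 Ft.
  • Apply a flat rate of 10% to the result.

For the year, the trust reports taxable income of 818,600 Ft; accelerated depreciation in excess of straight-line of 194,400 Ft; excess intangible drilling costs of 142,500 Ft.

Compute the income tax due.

167,158 Ft

Standard income tax:
  192,000 Ft × 12% = 23,040 Ft
  626,600 Ft × 23% = 144,118 Ft
  → 167,158 Ft

Supplementary minimum tax:
  Adjusted income: 818,600 Ft + 194,400 Ft + 142,500 Ft = 1,155,500 Ft
  Less exemption 55,000 Ft → base 1,100,500 Ft
  1,100,500 Ft × 10% = 110,050 Ft

167,158 Ft > 110,050 Ft, so the standard income tax governs.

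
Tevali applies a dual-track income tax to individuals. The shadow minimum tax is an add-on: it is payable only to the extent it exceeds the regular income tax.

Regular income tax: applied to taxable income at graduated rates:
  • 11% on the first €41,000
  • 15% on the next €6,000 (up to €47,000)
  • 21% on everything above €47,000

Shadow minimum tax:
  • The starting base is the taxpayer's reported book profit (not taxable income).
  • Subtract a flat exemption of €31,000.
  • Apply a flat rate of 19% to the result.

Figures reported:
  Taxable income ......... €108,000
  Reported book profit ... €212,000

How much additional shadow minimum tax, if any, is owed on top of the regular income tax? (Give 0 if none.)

€16,170

Regular income tax:
  €41,000 × 11% = €4,510
  €6,000 × 15% = €900
  €61,000 × 21% = €12,810
  → €18,220

Shadow minimum tax:
  Base (reported book profit): €212,000
  Less exemption €31,000 → base €181,000
  €181,000 × 19% = €34,390

Excess of shadow minimum tax over regular income tax: €34,390 − €18,220 = €16,170.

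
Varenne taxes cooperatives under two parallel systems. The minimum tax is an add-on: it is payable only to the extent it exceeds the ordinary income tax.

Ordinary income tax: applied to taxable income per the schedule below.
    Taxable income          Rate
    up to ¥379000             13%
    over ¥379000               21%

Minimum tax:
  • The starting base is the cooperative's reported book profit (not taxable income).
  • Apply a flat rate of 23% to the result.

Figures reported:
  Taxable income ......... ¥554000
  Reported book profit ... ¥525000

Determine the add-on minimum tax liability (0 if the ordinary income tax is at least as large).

Minimum tax:
  Base (reported book profit): ¥525000
  ¥525000 × 23% = ¥120750

Ordinary income tax:
  ¥379000 × 13% = ¥49270
  ¥175000 × 21% = ¥36750
  → ¥86020

Excess of minimum tax over ordinary income tax: ¥120750 − ¥86020 = ¥34730.

¥34730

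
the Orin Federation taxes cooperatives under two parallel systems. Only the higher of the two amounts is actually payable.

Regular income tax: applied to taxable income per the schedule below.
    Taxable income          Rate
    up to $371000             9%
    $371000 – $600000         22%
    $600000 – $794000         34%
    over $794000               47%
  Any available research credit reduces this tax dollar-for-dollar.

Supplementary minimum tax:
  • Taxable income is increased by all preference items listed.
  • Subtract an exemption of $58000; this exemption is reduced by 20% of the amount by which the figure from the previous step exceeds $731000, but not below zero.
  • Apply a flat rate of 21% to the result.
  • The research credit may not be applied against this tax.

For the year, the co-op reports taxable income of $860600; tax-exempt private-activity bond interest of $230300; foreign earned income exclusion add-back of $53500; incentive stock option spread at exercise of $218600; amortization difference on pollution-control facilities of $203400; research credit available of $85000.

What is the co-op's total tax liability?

$328944

Supplementary minimum tax:
  Adjusted income: $860600 + $230300 + $53500 + $218600 + $203400 = $1566400
  Exemption: 20% × ($1566400 − $731000) = $167080 ≥ $58000, so the exemption is fully phased out
  Base: $1566400 − $0 = $1566400
  $1566400 × 21% = $328944

Regular income tax:
  $371000 × 9% = $33390
  $229000 × 22% = $50380
  $194000 × 34% = $65960
  $66600 × 47% = $31302
  → $181032
  Less research credit $85000 → $96032

$328944 > $96032, so the supplementary minimum tax is the binding amount.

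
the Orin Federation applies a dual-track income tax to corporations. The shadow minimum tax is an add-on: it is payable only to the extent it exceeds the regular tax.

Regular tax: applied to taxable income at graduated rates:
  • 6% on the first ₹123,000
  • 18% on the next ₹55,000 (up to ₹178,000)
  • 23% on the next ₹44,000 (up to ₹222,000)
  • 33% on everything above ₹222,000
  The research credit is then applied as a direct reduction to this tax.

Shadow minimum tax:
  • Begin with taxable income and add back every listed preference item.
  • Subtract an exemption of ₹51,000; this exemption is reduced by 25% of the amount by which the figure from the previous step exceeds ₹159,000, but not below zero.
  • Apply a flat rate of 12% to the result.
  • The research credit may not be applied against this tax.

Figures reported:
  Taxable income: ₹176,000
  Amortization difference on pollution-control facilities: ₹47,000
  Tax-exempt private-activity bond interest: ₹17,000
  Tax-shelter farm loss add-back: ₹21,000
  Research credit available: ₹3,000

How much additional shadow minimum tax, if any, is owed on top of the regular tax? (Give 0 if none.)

Shadow minimum tax:
  Adjusted income: ₹176,000 + ₹47,000 + ₹17,000 + ₹21,000 = ₹261,000
  Exemption: ₹51,000 − 25% × (₹261,000 − ₹159,000) = ₹51,000 − ₹25,500 = ₹25,500
  Base: ₹261,000 − ₹25,500 = ₹235,500
  ₹235,500 × 12% = ₹28,260

Regular tax:
  ₹123,000 × 6% = ₹7,380
  ₹53,000 × 18% = ₹9,540
  → ₹16,920
  Less research credit ₹3,000 → ₹13,920

Excess of shadow minimum tax over regular tax: ₹28,260 − ₹13,920 = ₹14,340.

₹14,340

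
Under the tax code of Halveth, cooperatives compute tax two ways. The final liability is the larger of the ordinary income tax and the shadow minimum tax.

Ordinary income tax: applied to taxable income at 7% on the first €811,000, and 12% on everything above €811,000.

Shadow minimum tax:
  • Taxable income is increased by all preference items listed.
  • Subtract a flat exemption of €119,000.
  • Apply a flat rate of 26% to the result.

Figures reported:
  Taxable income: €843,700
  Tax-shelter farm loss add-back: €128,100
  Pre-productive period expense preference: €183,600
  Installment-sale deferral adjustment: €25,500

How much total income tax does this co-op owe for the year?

Shadow minimum tax:
  Adjusted income: €843,700 + €128,100 + €183,600 + €25,500 = €1,180,900
  Less exemption €119,000 → base €1,061,900
  €1,061,900 × 26% = €276,094

Ordinary income tax:
  €811,000 × 7% = €56,770
  €32,700 × 12% = €3,924
  → €60,694

€276,094 > €60,694, so the shadow minimum tax is the binding amount.

€276,094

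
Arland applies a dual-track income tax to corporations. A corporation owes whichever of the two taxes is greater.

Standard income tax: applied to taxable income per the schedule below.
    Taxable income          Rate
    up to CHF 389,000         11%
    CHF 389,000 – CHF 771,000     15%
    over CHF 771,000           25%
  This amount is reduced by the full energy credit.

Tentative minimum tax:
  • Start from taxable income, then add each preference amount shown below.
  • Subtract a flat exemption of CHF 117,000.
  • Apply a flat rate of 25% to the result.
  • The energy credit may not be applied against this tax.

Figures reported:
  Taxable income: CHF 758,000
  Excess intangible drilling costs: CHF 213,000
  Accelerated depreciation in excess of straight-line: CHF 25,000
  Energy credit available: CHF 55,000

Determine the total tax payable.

CHF 219,750

Standard income tax:
  CHF 389,000 × 11% = CHF 42,790
  CHF 369,000 × 15% = CHF 55,350
  → CHF 98,140
  Less energy credit CHF 55,000 → CHF 43,140

Tentative minimum tax:
  Adjusted income: CHF 758,000 + CHF 213,000 + CHF 25,000 = CHF 996,000
  Less exemption CHF 117,000 → base CHF 879,000
  CHF 879,000 × 25% = CHF 219,750

CHF 219,750 > CHF 43,140, so the tentative minimum tax is the binding amount.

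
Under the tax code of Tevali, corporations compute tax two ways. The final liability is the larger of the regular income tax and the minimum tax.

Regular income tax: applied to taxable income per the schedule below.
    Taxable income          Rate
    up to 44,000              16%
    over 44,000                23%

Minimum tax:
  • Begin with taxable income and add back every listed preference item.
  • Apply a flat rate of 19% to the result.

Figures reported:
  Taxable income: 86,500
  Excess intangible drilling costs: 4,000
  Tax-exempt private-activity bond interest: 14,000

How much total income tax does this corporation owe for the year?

Minimum tax:
  Adjusted income: 86,500 + 4,000 + 14,000 = 104,500
  104,500 × 19% = 19,855

Regular income tax:
  44,000 × 16% = 7,040
  42,500 × 23% = 9,775
  → 16,815

19,855 > 16,815, so the minimum tax is the binding amount.

19,855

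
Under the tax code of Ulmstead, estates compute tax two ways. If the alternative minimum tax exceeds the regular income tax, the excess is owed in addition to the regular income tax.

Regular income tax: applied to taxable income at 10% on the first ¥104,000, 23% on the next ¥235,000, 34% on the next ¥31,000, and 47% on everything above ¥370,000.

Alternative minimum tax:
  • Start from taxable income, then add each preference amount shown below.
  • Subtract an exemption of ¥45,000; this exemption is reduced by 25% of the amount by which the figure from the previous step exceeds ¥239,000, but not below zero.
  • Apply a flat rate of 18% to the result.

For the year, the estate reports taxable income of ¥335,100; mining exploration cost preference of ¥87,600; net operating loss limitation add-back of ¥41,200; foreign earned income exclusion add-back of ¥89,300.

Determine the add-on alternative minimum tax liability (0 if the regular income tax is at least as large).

Alternative minimum tax:
  Adjusted income: ¥335,100 + ¥87,600 + ¥41,200 + ¥89,300 = ¥553,200
  Exemption: 25% × (¥553,200 − ¥239,000) = ¥78,550 ≥ ¥45,000, so the exemption is fully phased out
  Base: ¥553,200 − ¥0 = ¥553,200
  ¥553,200 × 18% = ¥99,576

Regular income tax:
  ¥104,000 × 10% = ¥10,400
  ¥231,100 × 23% = ¥53,153
  → ¥63,553

Excess of alternative minimum tax over regular income tax: ¥99,576 − ¥63,553 = ¥36,023.

¥36,023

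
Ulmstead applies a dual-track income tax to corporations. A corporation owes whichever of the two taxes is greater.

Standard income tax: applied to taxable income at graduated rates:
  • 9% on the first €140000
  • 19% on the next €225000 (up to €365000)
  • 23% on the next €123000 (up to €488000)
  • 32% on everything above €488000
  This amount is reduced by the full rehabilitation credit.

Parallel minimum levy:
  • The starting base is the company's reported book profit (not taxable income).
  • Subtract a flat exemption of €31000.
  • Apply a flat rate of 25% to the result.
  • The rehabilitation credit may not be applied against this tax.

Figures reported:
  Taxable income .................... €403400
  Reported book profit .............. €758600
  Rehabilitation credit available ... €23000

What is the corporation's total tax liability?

€181900

Parallel minimum levy:
  Base (reported book profit): €758600
  Less exemption €31000 → base €727600
  €727600 × 25% = €181900

Standard income tax:
  €140000 × 9% = €12600
  €225000 × 19% = €42750
  €38400 × 23% = €8832
  → €64182
  Less rehabilitation credit €23000 → €41182

€181900 > €41182, so the parallel minimum levy is the binding amount.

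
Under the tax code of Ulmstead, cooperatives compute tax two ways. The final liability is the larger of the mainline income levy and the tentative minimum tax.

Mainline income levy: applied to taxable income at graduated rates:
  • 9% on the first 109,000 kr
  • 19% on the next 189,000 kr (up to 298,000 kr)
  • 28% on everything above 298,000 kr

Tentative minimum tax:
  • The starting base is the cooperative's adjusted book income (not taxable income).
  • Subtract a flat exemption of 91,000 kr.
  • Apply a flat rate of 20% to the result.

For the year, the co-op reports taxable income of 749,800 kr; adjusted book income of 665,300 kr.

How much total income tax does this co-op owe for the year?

172,224 kr

Tentative minimum tax:
  Base (adjusted book income): 665,300 kr
  Less exemption 91,000 kr → base 574,300 kr
  574,300 kr × 20% = 114,860 kr

Mainline income levy:
  109,000 kr × 9% = 9,810 kr
  189,000 kr × 19% = 35,910 kr
  451,800 kr × 28% = 126,504 kr
  → 172,224 kr

172,224 kr > 114,860 kr, so the mainline income levy governs.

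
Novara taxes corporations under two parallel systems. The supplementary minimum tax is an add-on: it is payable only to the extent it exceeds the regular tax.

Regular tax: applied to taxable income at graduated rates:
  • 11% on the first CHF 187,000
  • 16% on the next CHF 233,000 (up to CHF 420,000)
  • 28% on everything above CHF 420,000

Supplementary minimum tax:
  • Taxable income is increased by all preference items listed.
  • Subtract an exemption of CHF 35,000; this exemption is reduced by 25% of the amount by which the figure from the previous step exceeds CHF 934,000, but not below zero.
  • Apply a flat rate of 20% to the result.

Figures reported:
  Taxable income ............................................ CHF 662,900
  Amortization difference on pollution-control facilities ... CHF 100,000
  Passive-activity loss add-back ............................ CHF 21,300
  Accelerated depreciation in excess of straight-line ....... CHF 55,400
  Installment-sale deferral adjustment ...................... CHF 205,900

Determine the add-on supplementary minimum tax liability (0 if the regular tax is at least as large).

CHF 81,813

Supplementary minimum tax:
  Adjusted income: CHF 662,900 + CHF 100,000 + CHF 21,300 + CHF 55,400 + CHF 205,900 = CHF 1,045,500
  Exemption: CHF 35,000 − 25% × (CHF 1,045,500 − CHF 934,000) = CHF 35,000 − CHF 27,875 = CHF 7,125
  Base: CHF 1,045,500 − CHF 7,125 = CHF 1,038,375
  CHF 1,038,375 × 20% = CHF 207,675

Regular tax:
  CHF 187,000 × 11% = CHF 20,570
  CHF 233,000 × 16% = CHF 37,280
  CHF 242,900 × 28% = CHF 68,012
  → CHF 125,862

Excess of supplementary minimum tax over regular tax: CHF 207,675 − CHF 125,862 = CHF 81,813.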